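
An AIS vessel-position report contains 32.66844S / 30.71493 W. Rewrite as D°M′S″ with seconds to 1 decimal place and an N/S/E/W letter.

Lat: whole degrees 32; 40.10640′ → 40′ and 6.384″
λ: 0.714930 × 60 = 42.89580′ → 42′, remainder × 60 = 53.748″

32°40′6.4″ S, 30°42′53.7″ W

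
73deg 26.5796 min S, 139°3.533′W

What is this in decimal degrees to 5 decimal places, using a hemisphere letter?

Latitude: 26.5796′ = 0.442993°; total 73.442993
Lon: 139 + 3.533/60 = 139.058883

73.44299° S, 139.05888° W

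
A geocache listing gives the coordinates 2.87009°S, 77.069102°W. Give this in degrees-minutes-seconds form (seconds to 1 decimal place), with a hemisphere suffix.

Latitude: 0.870090 × 60 = 52.20540′ → 52′, remainder × 60 = 12.324″
λ: whole degrees 77; 4.14612′ → 4′ and 8.767″

2°52′12.3″ S, 77°04′8.8″ W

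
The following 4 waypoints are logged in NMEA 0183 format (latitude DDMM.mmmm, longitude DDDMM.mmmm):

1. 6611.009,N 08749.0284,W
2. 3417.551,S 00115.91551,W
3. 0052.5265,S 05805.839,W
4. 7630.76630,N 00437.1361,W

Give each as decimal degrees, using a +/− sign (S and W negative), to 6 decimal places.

1. 66.183483, -87.817140
2. -34.292517, -1.265259
3. -0.875442, -58.097317
4. 76.512772, -4.618935

Point 1:
  Latitude: split at 2 digits → 66° and 11.009′; 66 + 11.009/60 = 66.1834833
  N ⇒ keep positive
  λ: degrees = first 3 digits = 87, minutes = 49.0284; 87 + 49.0284/60 = 87.8171400
  hemisphere W, so the sign is −
Point 2:
  Latitude: degrees = first 2 digits = 34, minutes = 17.551; 34 + 17.551/60 = 34.2925167
  S → negative
  λ: degrees = first 3 digits = 1, minutes = 15.91551; 1 + 15.91551/60 = 1.2652585
  W ⇒ negate
Point 3:
  Latitude: degrees = first 2 digits = 0, minutes = 52.5265; 0 + 52.5265/60 = 0.8754417
  hemisphere S, so the sign is −
  Longitude: degrees = first 3 digits = 58, minutes = 5.839; 58 + 5.839/60 = 58.0973167
  hemisphere W, so the sign is −
Point 4:
  Lat: split at 2 digits → 76° and 30.7663′; 76 + 30.7663/60 = 76.5127717
  N → positive
  Lon: split at 3 digits → 004° and 37.1361′; 4 + 37.1361/60 = 4.6189350
  hemisphere W, so the sign is −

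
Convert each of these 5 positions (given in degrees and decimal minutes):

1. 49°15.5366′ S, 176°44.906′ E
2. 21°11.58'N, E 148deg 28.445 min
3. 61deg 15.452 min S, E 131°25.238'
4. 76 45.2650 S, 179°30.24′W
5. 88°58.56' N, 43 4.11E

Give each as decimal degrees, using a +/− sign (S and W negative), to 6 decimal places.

Point 1:
  Latitude: 15.5366′ = 0.258943°; total 49.2589433
  S ⇒ negate
  λ: 176 + 44.906/60 = 176.7484333
  E ⇒ keep positive
Point 2:
  Lat: 11.58′ = 0.193000°; total 21.1930000
  N → positive
  λ: 28.445′ = 0.474083°; total 148.4740833
  E ⇒ keep positive
Point 3:
  φ: 15.452′ = 0.257533°; total 61.2575333
  S ⇒ negate
  λ: 131 + 25.238/60 = 131.4206333
  E ⇒ keep positive
Point 4:
  Latitude: 76 + 45.265/60 = 76.7544167
  S → negative
  Longitude: 179 + 30.24/60 = 179.5040000
  W → negative
Point 5:
  Lat: 88 + 58.56/60 = 88.9760000
  N → positive
  Longitude: 43 + 4.11/60 = 43.0685000
  E ⇒ keep positive

1. -49.258943, 176.748433
2. 21.193000, 148.474083
3. -61.257533, 131.420633
4. -76.754417, -179.504000
5. 88.976000, 43.068500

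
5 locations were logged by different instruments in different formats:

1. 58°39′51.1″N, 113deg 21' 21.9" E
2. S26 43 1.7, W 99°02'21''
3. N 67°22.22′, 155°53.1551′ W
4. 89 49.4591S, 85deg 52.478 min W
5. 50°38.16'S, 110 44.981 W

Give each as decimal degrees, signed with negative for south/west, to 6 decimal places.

1. 58.664194, 113.356083
2. -26.717139, -99.039167
3. 67.370333, -155.885918
4. -89.824318, -85.874633
5. -50.636000, -110.749683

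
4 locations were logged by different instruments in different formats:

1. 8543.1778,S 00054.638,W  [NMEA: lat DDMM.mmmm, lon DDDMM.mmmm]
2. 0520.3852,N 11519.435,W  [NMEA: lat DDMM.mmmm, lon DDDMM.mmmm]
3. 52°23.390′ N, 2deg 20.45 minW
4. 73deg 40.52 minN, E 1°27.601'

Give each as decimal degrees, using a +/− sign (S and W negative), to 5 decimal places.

1. -85.71963, -0.91063
2. 5.33975, -115.32392
3. 52.38983, -2.34083
4. 73.67533, 1.46002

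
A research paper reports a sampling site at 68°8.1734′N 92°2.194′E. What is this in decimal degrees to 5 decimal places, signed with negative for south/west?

68.13622, 92.03657

Lat: 8.1734′ = 0.136223°; total 68.136223
N → positive
Lon: 2.194′ = 0.036567°; total 92.036567
E ⇒ keep positive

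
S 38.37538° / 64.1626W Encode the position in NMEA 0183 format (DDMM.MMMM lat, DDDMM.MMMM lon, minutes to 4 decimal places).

Latitude: minutes = (38.375380 − 38) × 60 = 22.522800
Longitude: 64° + 0.162600 × 60 = 64° 9.756000′

3822.5228,S / 06409.7560,W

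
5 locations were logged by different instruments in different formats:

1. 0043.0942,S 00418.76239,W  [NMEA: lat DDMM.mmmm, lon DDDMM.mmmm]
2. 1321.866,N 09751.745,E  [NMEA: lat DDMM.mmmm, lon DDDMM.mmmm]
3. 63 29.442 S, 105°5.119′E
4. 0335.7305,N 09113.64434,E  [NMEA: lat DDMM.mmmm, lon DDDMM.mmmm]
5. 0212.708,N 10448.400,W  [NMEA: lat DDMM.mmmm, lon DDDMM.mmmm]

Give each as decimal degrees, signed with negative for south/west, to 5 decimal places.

Point 1:
  Lat: degrees = first 2 digits = 0, minutes = 43.0942; 0 + 43.0942/60 = 0.718237
  S ⇒ negate
  Lon: degrees = first 3 digits = 4, minutes = 18.76239; 4 + 18.76239/60 = 4.312707
  hemisphere W, so the sign is −
Point 2:
  Latitude: degrees = first 2 digits = 13, minutes = 21.866; 13 + 21.866/60 = 13.364433
  N → positive
  Lon: split at 3 digits → 097° and 51.745′; 97 + 51.745/60 = 97.862417
  E → positive
Point 3:
  φ: 29.442′ = 0.490700°; total 63.490700
  S ⇒ negate
  Longitude: 5.119′ = 0.085317°; total 105.085317
  E → positive
Point 4:
  Lat: split at 2 digits → 03° and 35.7305′; 3 + 35.7305/60 = 3.595508
  N → positive
  Longitude: degrees = first 3 digits = 91, minutes = 13.64434; 91 + 13.64434/60 = 91.227406
  E ⇒ keep positive
Point 5:
  Latitude: degrees = first 2 digits = 2, minutes = 12.708; 2 + 12.708/60 = 2.211800
  N → positive
  Longitude: split at 3 digits → 104° and 48.4′; 104 + 48.4/60 = 104.806667
  W → negative

1. -0.71824, -4.31271
2. 13.36443, 97.86242
3. -63.49070, 105.08532
4. 3.59551, 91.22741
5. 2.21180, -104.80667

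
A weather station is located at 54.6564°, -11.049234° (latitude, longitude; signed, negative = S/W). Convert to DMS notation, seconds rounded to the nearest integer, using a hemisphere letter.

54°39′23″ N, 11°02′57″ W

Lat: 0.656400° → 39.38400′; 0.38400 × 60 = 23.04″
Longitude is negative → W; |value| = 11.049234
Longitude: whole degrees 11; 2.95404′ → 2′ and 57.24″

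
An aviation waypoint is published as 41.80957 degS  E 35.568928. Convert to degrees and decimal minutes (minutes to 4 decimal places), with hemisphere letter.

41° 48.5742′ S, 35° 34.1357′ E

φ: minutes = (41.809570 − 41) × 60 = 48.574200
Longitude: minutes = (35.568928 − 35) × 60 = 34.135680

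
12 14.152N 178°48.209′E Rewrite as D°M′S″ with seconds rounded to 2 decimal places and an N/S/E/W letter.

φ: fractional minutes 0.15200 × 60 = 9.1200″
Longitude: 48.20900′ → 48′ and 0.20900 × 60 = 12.5400″

12°14′9.12″ N, 178°48′12.54″ E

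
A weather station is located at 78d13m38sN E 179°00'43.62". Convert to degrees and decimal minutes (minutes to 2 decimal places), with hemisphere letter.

78° 13.63′ N, 179° 0.73′ E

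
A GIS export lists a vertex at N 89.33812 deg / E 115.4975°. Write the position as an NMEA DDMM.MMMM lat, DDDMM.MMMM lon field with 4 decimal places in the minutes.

8920.2872,N / 11529.8500,E

Lat: minutes = (89.338120 − 89) × 60 = 20.287200
Longitude: fractional part 0.497500 → 29.850000 minutes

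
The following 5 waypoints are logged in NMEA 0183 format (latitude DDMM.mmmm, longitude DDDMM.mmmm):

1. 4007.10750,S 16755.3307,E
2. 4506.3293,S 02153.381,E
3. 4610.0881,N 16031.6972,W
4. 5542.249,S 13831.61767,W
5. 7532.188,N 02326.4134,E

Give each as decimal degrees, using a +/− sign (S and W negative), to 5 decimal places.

1. -40.11846, 167.92218
2. -45.10549, 21.88968
3. 46.16814, -160.52829
4. -55.70415, -138.52696
5. 75.53647, 23.44022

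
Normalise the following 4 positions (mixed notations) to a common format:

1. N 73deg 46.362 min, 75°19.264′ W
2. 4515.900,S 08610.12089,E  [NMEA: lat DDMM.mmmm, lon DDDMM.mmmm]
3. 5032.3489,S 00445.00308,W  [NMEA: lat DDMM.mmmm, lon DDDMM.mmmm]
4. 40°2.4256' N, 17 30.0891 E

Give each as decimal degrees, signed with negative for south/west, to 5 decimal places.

1. 73.77270, -75.32107
2. -45.26500, 86.16868
3. -50.53915, -4.75005
4. 40.04043, 17.50149

Point 1:
  Lat: 73 + 46.362/60 = 73.772700
  N → positive
  λ: 19.264′ = 0.321067°; total 75.321067
  hemisphere W, so the sign is −
Point 2:
  Latitude: degrees = first 2 digits = 45, minutes = 15.9; 45 + 15.9/60 = 45.265000
  S ⇒ negate
  Longitude: split at 3 digits → 086° and 10.12089′; 86 + 10.12089/60 = 86.168682
  E ⇒ keep positive
Point 3:
  Lat: degrees = first 2 digits = 50, minutes = 32.3489; 50 + 32.3489/60 = 50.539148
  hemisphere S, so the sign is −
  λ: degrees = first 3 digits = 4, minutes = 45.00308; 4 + 45.00308/60 = 4.750051
  hemisphere W, so the sign is −
Point 4:
  Latitude: 40 + 2.4256/60 = 40.040427
  N ⇒ keep positive
  Longitude: 30.0891′ = 0.501485°; total 17.501485
  E → positive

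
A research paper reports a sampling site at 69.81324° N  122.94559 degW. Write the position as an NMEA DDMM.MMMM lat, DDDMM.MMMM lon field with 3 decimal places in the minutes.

Lat: minutes = (69.813240 − 69) × 60 = 48.79440
λ: 122° + 0.945590 × 60 = 122° 56.73540′

6948.794,N / 12256.735,W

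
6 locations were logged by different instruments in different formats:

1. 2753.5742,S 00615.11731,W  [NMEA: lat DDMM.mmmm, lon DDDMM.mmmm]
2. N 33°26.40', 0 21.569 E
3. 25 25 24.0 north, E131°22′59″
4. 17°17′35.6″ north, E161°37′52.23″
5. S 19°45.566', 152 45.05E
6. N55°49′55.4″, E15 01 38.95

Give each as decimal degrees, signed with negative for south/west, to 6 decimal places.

Point 1:
  Latitude: split at 2 digits → 27° and 53.5742′; 27 + 53.5742/60 = 27.8929033
  S ⇒ negate
  Longitude: degrees = first 3 digits = 6, minutes = 15.11731; 6 + 15.11731/60 = 6.2519552
  W → negative
Point 2:
  Latitude: 33 + 26.4/60 = 33.4400000
  N ⇒ keep positive
  Lon: 21.569′ = 0.359483°; total 0.3594833
  E ⇒ keep positive
Point 3:
  Lat: 25° + 25/60 + 24/3600 = 25 + 0.416667 + 0.006667 = 25.4233333
  N → positive
  Lon: 22′ + 59″ = 22.98333′; 131 + 22.98333/60 = 131.3830556
  E → positive
Point 4:
  Latitude: 17° + 17/60 + 35.6/3600 = 17 + 0.283333 + 0.009889 = 17.2932222
  N → positive
  Lon: 37′ + 52.23″ = 37.87050′; 161 + 37.87050/60 = 161.6311750
  E ⇒ keep positive
Point 5:
  φ: 19 + 45.566/60 = 19.7594333
  S → negative
  λ: 45.05′ = 0.750833°; total 152.7508333
  E ⇒ keep positive
Point 6:
  Latitude: 55 + 49/60 + 55.4/3600 = 55.8320556
  N → positive
  Lon: 15 + 1/60 + 38.95/3600 = 15.0274861
  E → positive

1. -27.892903, -6.251955
2. 33.440000, 0.359483
3. 25.423333, 131.383056
4. 17.293222, 161.631175
5. -19.759433, 152.750833
6. 55.832056, 15.027486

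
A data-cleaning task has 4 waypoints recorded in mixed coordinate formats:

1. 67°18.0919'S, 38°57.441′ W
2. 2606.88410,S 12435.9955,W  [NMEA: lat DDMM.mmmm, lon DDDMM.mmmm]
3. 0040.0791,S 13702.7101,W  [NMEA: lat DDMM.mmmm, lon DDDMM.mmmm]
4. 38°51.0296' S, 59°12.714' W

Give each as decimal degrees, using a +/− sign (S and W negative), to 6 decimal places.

Point 1:
  φ: 18.0919′ = 0.301532°; total 67.3015317
  hemisphere S, so the sign is −
  λ: 38 + 57.441/60 = 38.9573500
  W ⇒ negate
Point 2:
  Lat: split at 2 digits → 26° and 6.8841′; 26 + 6.8841/60 = 26.1147350
  hemisphere S, so the sign is −
  Lon: split at 3 digits → 124° and 35.9955′; 124 + 35.9955/60 = 124.5999250
  W → negative
Point 3:
  φ: split at 2 digits → 00° and 40.0791′; 0 + 40.0791/60 = 0.6679850
  S → negative
  Lon: split at 3 digits → 137° and 2.7101′; 137 + 2.7101/60 = 137.0451683
  W ⇒ negate
Point 4:
  φ: 51.0296′ = 0.850493°; total 38.8504933
  S ⇒ negate
  Lon: 12.714′ = 0.211900°; total 59.2119000
  W → negative

1. -67.301532, -38.957350
2. -26.114735, -124.599925
3. -0.667985, -137.045168
4. -38.850493, -59.211900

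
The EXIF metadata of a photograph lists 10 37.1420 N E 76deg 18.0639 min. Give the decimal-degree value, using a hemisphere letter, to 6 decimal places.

10.619033° N, 76.301065° E

Lat: 10 + 37.142/60 = 10.6190333
Longitude: 76 + 18.0639/60 = 76.3010650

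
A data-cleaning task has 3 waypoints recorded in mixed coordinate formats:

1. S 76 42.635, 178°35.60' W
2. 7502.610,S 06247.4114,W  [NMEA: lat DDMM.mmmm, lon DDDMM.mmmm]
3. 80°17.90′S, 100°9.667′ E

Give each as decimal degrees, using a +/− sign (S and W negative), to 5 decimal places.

Point 1:
  Latitude: 76 + 42.635/60 = 76.710583
  S → negative
  Longitude: 178 + 35.6/60 = 178.593333
  W ⇒ negate
Point 2:
  φ: split at 2 digits → 75° and 2.61′; 75 + 2.61/60 = 75.043500
  S ⇒ negate
  λ: degrees = first 3 digits = 62, minutes = 47.4114; 62 + 47.4114/60 = 62.790190
  W ⇒ negate
Point 3:
  φ: 17.9′ = 0.298333°; total 80.298333
  S → negative
  Longitude: 9.667′ = 0.161117°; total 100.161117
  E ⇒ keep positive

1. -76.71058, -178.59333
2. -75.04350, -62.79019
3. -80.29833, 100.16112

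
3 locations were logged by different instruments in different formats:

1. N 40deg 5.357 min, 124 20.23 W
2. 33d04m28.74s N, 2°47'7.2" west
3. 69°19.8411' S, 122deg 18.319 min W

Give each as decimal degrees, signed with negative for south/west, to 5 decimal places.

Point 1:
  Lat: 40 + 5.357/60 = 40.089283
  N → positive
  λ: 124 + 20.23/60 = 124.337167
  W → negative
Point 2:
  φ: 33 + 4/60 + 28.74/3600 = 33.074650
  N → positive
  Longitude: 2 + 47/60 + 7.2/3600 = 2.785333
  W → negative
Point 3:
  Latitude: 69 + 19.8411/60 = 69.330685
  hemisphere S, so the sign is −
  λ: 18.319′ = 0.305317°; total 122.305317
  W ⇒ negate

1. 40.08928, -124.33717
2. 33.07465, -2.78533
3. -69.33069, -122.30532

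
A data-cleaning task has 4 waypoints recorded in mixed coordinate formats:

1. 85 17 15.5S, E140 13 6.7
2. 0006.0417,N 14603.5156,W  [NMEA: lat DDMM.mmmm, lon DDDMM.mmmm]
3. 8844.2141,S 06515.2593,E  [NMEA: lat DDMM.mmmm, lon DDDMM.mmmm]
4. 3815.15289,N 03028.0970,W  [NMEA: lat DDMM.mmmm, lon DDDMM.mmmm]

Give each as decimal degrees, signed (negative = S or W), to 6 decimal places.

Point 1:
  Lat: 85 + 17/60 + 15.5/3600 = 85.2876389
  S ⇒ negate
  λ: 140 + 13/60 + 6.7/3600 = 140.2185278
  E → positive
Point 2:
  Latitude: degrees = first 2 digits = 0, minutes = 6.0417; 0 + 6.0417/60 = 0.1006950
  N → positive
  λ: degrees = first 3 digits = 146, minutes = 3.5156; 146 + 3.5156/60 = 146.0585933
  hemisphere W, so the sign is −
Point 3:
  φ: split at 2 digits → 88° and 44.2141′; 88 + 44.2141/60 = 88.7369017
  S ⇒ negate
  Lon: degrees = first 3 digits = 65, minutes = 15.2593; 65 + 15.2593/60 = 65.2543217
  E → positive
Point 4:
  Latitude: degrees = first 2 digits = 38, minutes = 15.15289; 38 + 15.15289/60 = 38.2525482
  N → positive
  Longitude: degrees = first 3 digits = 30, minutes = 28.097; 30 + 28.097/60 = 30.4682833
  W ⇒ negate

1. -85.287639, 140.218528
2. 0.100695, -146.058593
3. -88.736902, 65.254322
4. 38.252548, -30.468283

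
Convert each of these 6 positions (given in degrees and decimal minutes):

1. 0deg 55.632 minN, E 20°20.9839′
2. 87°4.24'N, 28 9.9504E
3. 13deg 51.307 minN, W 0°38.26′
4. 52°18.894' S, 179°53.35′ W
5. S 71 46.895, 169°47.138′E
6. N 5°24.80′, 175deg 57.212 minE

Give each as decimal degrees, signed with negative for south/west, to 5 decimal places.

Point 1:
  Latitude: 55.632′ = 0.927200°; total 0.927200
  N → positive
  λ: 20 + 20.9839/60 = 20.349732
  E ⇒ keep positive
Point 2:
  Lat: 4.24′ = 0.070667°; total 87.070667
  N → positive
  Lon: 28 + 9.9504/60 = 28.165840
  E ⇒ keep positive
Point 3:
  Lat: 13 + 51.307/60 = 13.855117
  N ⇒ keep positive
  Longitude: 38.26′ = 0.637667°; total 0.637667
  hemisphere W, so the sign is −
Point 4:
  Latitude: 18.894′ = 0.314900°; total 52.314900
  hemisphere S, so the sign is −
  λ: 179 + 53.35/60 = 179.889167
  W ⇒ negate
Point 5:
  φ: 71 + 46.895/60 = 71.781583
  S → negative
  Lon: 47.138′ = 0.785633°; total 169.785633
  E ⇒ keep positive
Point 6:
  φ: 24.8′ = 0.413333°; total 5.413333
  N → positive
  Lon: 175 + 57.212/60 = 175.953533
  E ⇒ keep positive

1. 0.92720, 20.34973
2. 87.07067, 28.16584
3. 13.85512, -0.63767
4. -52.31490, -179.88917
5. -71.78158, 169.78563
6. 5.41333, 175.95353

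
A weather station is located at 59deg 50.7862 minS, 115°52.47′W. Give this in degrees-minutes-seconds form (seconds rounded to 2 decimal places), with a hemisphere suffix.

59°50′47.17″ S, 115°52′28.20″ W

Latitude: fractional minutes 0.78620 × 60 = 47.1720″
λ: fractional minutes 0.47000 × 60 = 28.2000″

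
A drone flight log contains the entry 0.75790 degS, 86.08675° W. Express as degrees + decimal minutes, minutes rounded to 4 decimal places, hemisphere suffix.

Latitude: 0° + 0.757900 × 60 = 0° 45.474000′
Lon: fractional part 0.086750 → 5.205000 minutes

0° 45.4740′ S, 86° 5.2050′ W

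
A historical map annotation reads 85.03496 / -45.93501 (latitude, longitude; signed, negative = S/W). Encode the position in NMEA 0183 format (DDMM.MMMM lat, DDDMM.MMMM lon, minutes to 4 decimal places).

8502.0976,N / 04556.1006,W

φ: minutes = (85.034960 − 85) × 60 = 2.097600
Longitude is negative → W; |value| = 45.935010
λ: fractional part 0.935010 → 56.100600 minutes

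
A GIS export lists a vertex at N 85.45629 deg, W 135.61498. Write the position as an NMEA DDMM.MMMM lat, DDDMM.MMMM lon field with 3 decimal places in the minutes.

8527.377,N / 13536.899,W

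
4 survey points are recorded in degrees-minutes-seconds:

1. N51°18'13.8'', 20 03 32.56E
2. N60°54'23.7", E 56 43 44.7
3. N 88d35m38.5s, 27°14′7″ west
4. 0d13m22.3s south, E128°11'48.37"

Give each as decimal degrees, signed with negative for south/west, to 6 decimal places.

1. 51.303833, 20.059044
2. 60.906583, 56.729083
3. 88.594028, -27.235278
4. -0.222861, 128.196769

Point 1:
  Latitude: 51° + 18/60 + 13.8/3600 = 51 + 0.300000 + 0.003833 = 51.3038333
  N → positive
  Longitude: 20° + 3/60 + 32.56/3600 = 20 + 0.050000 + 0.009044 = 20.0590444
  E ⇒ keep positive
Point 2:
  Latitude: 54′ + 23.7″ = 54.39500′; 60 + 54.39500/60 = 60.9065833
  N ⇒ keep positive
  Lon: 56 + 43/60 + 44.7/3600 = 56.7290833
  E → positive
Point 3:
  φ: 88° + 35/60 + 38.5/3600 = 88 + 0.583333 + 0.010694 = 88.5940278
  N → positive
  Lon: 27° + 14/60 + 7/3600 = 27 + 0.233333 + 0.001944 = 27.2352778
  hemisphere W, so the sign is −
Point 4:
  φ: 0° + 13/60 + 22.3/3600 = 0 + 0.216667 + 0.006194 = 0.2228611
  S ⇒ negate
  Longitude: 128° + 11/60 + 48.37/3600 = 128 + 0.183333 + 0.013436 = 128.1967694
  E ⇒ keep positive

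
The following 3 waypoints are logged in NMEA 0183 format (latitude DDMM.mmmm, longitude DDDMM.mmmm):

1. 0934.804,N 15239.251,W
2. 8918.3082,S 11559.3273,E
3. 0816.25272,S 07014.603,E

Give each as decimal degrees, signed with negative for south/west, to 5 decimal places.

1. 9.58007, -152.65418
2. -89.30514, 115.98879
3. -8.27088, 70.24338

Point 1:
  φ: degrees = first 2 digits = 9, minutes = 34.804; 9 + 34.804/60 = 9.580067
  N → positive
  λ: split at 3 digits → 152° and 39.251′; 152 + 39.251/60 = 152.654183
  hemisphere W, so the sign is −
Point 2:
  φ: degrees = first 2 digits = 89, minutes = 18.3082; 89 + 18.3082/60 = 89.305137
  S → negative
  Lon: degrees = first 3 digits = 115, minutes = 59.3273; 115 + 59.3273/60 = 115.988788
  E ⇒ keep positive
Point 3:
  Lat: split at 2 digits → 08° and 16.25272′; 8 + 16.25272/60 = 8.270879
  S ⇒ negate
  Longitude: split at 3 digits → 070° and 14.603′; 70 + 14.603/60 = 70.243383
  E → positive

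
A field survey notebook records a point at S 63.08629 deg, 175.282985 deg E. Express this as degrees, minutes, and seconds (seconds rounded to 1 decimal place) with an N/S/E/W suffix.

63°05′10.6″ S, 175°16′58.7″ E

Latitude: whole degrees 63; 5.17740′ → 5′ and 10.644″
Longitude: 0.282985° → 16.97910′; 0.97910 × 60 = 58.746″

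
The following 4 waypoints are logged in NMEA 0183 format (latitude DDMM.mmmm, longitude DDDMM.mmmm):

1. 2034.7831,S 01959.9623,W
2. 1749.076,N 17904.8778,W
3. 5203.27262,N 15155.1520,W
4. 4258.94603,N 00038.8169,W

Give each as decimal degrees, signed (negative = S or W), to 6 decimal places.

Point 1:
  Latitude: degrees = first 2 digits = 20, minutes = 34.7831; 20 + 34.7831/60 = 20.5797183
  S ⇒ negate
  Longitude: degrees = first 3 digits = 19, minutes = 59.9623; 19 + 59.9623/60 = 19.9993717
  W ⇒ negate
Point 2:
  φ: degrees = first 2 digits = 17, minutes = 49.076; 17 + 49.076/60 = 17.8179333
  N ⇒ keep positive
  λ: degrees = first 3 digits = 179, minutes = 4.8778; 179 + 4.8778/60 = 179.0812967
  W ⇒ negate
Point 3:
  Latitude: degrees = first 2 digits = 52, minutes = 3.27262; 52 + 3.27262/60 = 52.0545437
  N ⇒ keep positive
  Lon: split at 3 digits → 151° and 55.152′; 151 + 55.152/60 = 151.9192000
  W ⇒ negate
Point 4:
  Latitude: split at 2 digits → 42° and 58.94603′; 42 + 58.94603/60 = 42.9824338
  N ⇒ keep positive
  λ: split at 3 digits → 000° and 38.8169′; 0 + 38.8169/60 = 0.6469483
  W → negative

1. -20.579718, -19.999372
2. 17.817933, -179.081297
3. 52.054544, -151.919200
4. 42.982434, -0.646948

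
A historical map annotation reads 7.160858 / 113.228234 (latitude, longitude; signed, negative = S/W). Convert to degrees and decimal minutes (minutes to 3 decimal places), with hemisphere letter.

Lat: 7° + 0.160858 × 60 = 7° 9.65148′
λ: 113° + 0.228234 × 60 = 113° 13.69404′

7° 9.651′ N, 113° 13.694′ E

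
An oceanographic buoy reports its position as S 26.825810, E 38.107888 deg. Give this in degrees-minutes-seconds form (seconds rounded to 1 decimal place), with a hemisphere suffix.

26°49′32.9″ S, 38°06′28.4″ E

Latitude: 0.825810 × 60 = 49.54860′ → 49′, remainder × 60 = 32.916″
Lon: whole degrees 38; 6.47328′ → 6′ and 28.397″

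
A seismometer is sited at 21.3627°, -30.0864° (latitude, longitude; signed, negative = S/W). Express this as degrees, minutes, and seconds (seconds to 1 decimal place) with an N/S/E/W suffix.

21°21′45.7″ N, 30°05′11.0″ W

Lat: 0.362700 × 60 = 21.76200′ → 21′, remainder × 60 = 45.720″
Longitude is negative → W; |value| = 30.086400
Longitude: 0.086400 × 60 = 5.18400′ → 5′, remainder × 60 = 11.040″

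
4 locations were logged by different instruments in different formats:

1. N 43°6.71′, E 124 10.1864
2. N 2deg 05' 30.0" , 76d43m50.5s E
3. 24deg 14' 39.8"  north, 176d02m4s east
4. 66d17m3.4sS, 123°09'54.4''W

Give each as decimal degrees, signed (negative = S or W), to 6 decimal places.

1. 43.111833, 124.169773
2. 2.091667, 76.730694
3. 24.244389, 176.034444
4. -66.284278, -123.165111

Point 1:
  φ: 6.71′ = 0.111833°; total 43.1118333
  N ⇒ keep positive
  Lon: 124 + 10.1864/60 = 124.1697733
  E → positive
Point 2:
  φ: 2° + 5/60 + 30/3600 = 2 + 0.083333 + 0.008333 = 2.0916667
  N → positive
  λ: 76° + 43/60 + 50.5/3600 = 76 + 0.716667 + 0.014028 = 76.7306944
  E ⇒ keep positive
Point 3:
  Latitude: 14′ + 39.8″ = 14.66333′; 24 + 14.66333/60 = 24.2443889
  N → positive
  λ: 2′ + 4″ = 2.06667′; 176 + 2.06667/60 = 176.0344444
  E ⇒ keep positive
Point 4:
  φ: 66° + 17/60 + 3.4/3600 = 66 + 0.283333 + 0.000944 = 66.2842778
  S → negative
  Longitude: 123 + 9/60 + 54.4/3600 = 123.1651111
  W → negative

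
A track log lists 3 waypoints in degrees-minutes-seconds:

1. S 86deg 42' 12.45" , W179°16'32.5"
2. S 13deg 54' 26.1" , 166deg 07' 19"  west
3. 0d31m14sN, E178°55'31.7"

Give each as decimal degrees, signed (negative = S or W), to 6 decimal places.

Point 1:
  φ: 86 + 42/60 + 12.45/3600 = 86.7034583
  S → negative
  Lon: 179° + 16/60 + 32.5/3600 = 179 + 0.266667 + 0.009028 = 179.2756944
  W ⇒ negate
Point 2:
  Lat: 13° + 54/60 + 26.1/3600 = 13 + 0.900000 + 0.007250 = 13.9072500
  S → negative
  Longitude: 7′ + 19″ = 7.31667′; 166 + 7.31667/60 = 166.1219444
  hemisphere W, so the sign is −
Point 3:
  φ: 31′ + 14″ = 31.23333′; 0 + 31.23333/60 = 0.5205556
  N → positive
  Longitude: 178° + 55/60 + 31.7/3600 = 178 + 0.916667 + 0.008806 = 178.9254722
  E → positive

1. -86.703458, -179.275694
2. -13.907250, -166.121944
3. 0.520556, 178.925472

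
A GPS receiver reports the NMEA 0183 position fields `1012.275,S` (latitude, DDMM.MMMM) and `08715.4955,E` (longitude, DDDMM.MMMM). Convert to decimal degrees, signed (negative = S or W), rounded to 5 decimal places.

Latitude: degrees = first 2 digits = 10, minutes = 12.275; 10 + 12.275/60 = 10.204583
hemisphere S, so the sign is −
Lon: degrees = first 3 digits = 87, minutes = 15.4955; 87 + 15.4955/60 = 87.258258
E ⇒ keep positive

-10.20458, 87.25826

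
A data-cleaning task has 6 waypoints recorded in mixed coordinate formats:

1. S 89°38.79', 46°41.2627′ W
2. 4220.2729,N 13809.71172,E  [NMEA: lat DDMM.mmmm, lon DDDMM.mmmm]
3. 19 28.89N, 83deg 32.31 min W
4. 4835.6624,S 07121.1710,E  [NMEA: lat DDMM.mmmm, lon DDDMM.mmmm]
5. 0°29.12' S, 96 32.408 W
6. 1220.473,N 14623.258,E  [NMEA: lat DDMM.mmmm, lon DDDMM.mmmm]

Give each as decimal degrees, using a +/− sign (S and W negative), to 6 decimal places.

Point 1:
  Latitude: 89 + 38.79/60 = 89.6465000
  S → negative
  Longitude: 46 + 41.2627/60 = 46.6877117
  W → negative
Point 2:
  φ: degrees = first 2 digits = 42, minutes = 20.2729; 42 + 20.2729/60 = 42.3378817
  N ⇒ keep positive
  Longitude: degrees = first 3 digits = 138, minutes = 9.71172; 138 + 9.71172/60 = 138.1618620
  E ⇒ keep positive
Point 3:
  φ: 28.89′ = 0.481500°; total 19.4815000
  N → positive
  Longitude: 83 + 32.31/60 = 83.5385000
  hemisphere W, so the sign is −
Point 4:
  φ: degrees = first 2 digits = 48, minutes = 35.6624; 48 + 35.6624/60 = 48.5943733
  S ⇒ negate
  λ: degrees = first 3 digits = 71, minutes = 21.171; 71 + 21.171/60 = 71.3528500
  E ⇒ keep positive
Point 5:
  Lat: 29.12′ = 0.485333°; total 0.4853333
  S → negative
  λ: 32.408′ = 0.540133°; total 96.5401333
  hemisphere W, so the sign is −
Point 6:
  Latitude: degrees = first 2 digits = 12, minutes = 20.473; 12 + 20.473/60 = 12.3412167
  N ⇒ keep positive
  Longitude: degrees = first 3 digits = 146, minutes = 23.258; 146 + 23.258/60 = 146.3876333
  E → positive

1. -89.646500, -46.687712
2. 42.337882, 138.161862
3. 19.481500, -83.538500
4. -48.594373, 71.352850
5. -0.485333, -96.540133
6. 12.341217, 146.387633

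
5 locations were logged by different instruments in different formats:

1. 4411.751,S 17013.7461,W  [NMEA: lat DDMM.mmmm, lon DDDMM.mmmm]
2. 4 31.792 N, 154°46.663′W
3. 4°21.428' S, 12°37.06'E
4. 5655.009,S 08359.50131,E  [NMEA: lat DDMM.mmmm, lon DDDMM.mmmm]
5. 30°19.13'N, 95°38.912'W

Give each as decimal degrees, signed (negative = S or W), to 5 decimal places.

Point 1:
  φ: degrees = first 2 digits = 44, minutes = 11.751; 44 + 11.751/60 = 44.195850
  S ⇒ negate
  Lon: degrees = first 3 digits = 170, minutes = 13.7461; 170 + 13.7461/60 = 170.229102
  W ⇒ negate
Point 2:
  Latitude: 4 + 31.792/60 = 4.529867
  N → positive
  Lon: 46.663′ = 0.777717°; total 154.777717
  W ⇒ negate
Point 3:
  Lat: 4 + 21.428/60 = 4.357133
  hemisphere S, so the sign is −
  λ: 12 + 37.06/60 = 12.617667
  E → positive
Point 4:
  Lat: degrees = first 2 digits = 56, minutes = 55.009; 56 + 55.009/60 = 56.916817
  S → negative
  Longitude: degrees = first 3 digits = 83, minutes = 59.50131; 83 + 59.50131/60 = 83.991689
  E → positive
Point 5:
  φ: 30 + 19.13/60 = 30.318833
  N → positive
  Longitude: 38.912′ = 0.648533°; total 95.648533
  W ⇒ negate

1. -44.19585, -170.22910
2. 4.52987, -154.77772
3. -4.35713, 12.61767
4. -56.91682, 83.99169
5. 30.31883, -95.64853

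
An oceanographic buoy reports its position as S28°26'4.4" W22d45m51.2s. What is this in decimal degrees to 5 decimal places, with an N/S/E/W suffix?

Lat: 28 + 26/60 + 4.4/3600 = 28.434556
Lon: 45′ + 51.2″ = 45.85333′; 22 + 45.85333/60 = 22.764222

28.43456° S, 22.76422° W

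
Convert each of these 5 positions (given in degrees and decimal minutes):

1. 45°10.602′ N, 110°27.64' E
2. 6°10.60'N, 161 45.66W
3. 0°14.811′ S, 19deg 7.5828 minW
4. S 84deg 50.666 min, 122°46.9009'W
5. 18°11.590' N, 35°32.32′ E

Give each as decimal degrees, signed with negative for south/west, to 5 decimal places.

Point 1:
  Latitude: 10.602′ = 0.176700°; total 45.176700
  N → positive
  Lon: 27.64′ = 0.460667°; total 110.460667
  E → positive
Point 2:
  φ: 10.6′ = 0.176667°; total 6.176667
  N → positive
  Lon: 45.66′ = 0.761000°; total 161.761000
  W ⇒ negate
Point 3:
  φ: 14.811′ = 0.246850°; total 0.246850
  hemisphere S, so the sign is −
  λ: 7.5828′ = 0.126380°; total 19.126380
  hemisphere W, so the sign is −
Point 4:
  φ: 50.666′ = 0.844433°; total 84.844433
  S ⇒ negate
  λ: 122 + 46.9009/60 = 122.781682
  W → negative
Point 5:
  Latitude: 18 + 11.59/60 = 18.193167
  N → positive
  λ: 35 + 32.32/60 = 35.538667
  E → positive

1. 45.17670, 110.46067
2. 6.17667, -161.76100
3. -0.24685, -19.12638
4. -84.84443, -122.78168
5. 18.19317, 35.53867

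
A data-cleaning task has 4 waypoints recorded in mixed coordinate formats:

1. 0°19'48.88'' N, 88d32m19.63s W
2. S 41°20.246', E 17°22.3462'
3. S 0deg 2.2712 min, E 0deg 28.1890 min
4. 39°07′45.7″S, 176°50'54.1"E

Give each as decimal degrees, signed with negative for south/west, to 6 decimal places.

Point 1:
  Lat: 19′ + 48.88″ = 19.81467′; 0 + 19.81467/60 = 0.3302444
  N → positive
  λ: 88° + 32/60 + 19.63/3600 = 88 + 0.533333 + 0.005453 = 88.5387861
  W → negative
Point 2:
  Lat: 41 + 20.246/60 = 41.3374333
  hemisphere S, so the sign is −
  Longitude: 17 + 22.3462/60 = 17.3724367
  E → positive
Point 3:
  Lat: 2.2712′ = 0.037853°; total 0.0378533
  S ⇒ negate
  λ: 0 + 28.189/60 = 0.4698167
  E → positive
Point 4:
  Lat: 39 + 7/60 + 45.7/3600 = 39.1293611
  hemisphere S, so the sign is −
  λ: 176 + 50/60 + 54.1/3600 = 176.8483611
  E → positive

1. 0.330244, -88.538786
2. -41.337433, 17.372437
3. -0.037853, 0.469817
4. -39.129361, 176.848361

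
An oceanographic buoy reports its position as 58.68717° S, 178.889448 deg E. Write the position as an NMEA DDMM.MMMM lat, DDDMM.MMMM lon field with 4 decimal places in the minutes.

φ: 58° + 0.687170 × 60 = 58° 41.230200′
Lon: minutes = (178.889448 − 178) × 60 = 53.366880

5841.2302,S / 17853.3669,E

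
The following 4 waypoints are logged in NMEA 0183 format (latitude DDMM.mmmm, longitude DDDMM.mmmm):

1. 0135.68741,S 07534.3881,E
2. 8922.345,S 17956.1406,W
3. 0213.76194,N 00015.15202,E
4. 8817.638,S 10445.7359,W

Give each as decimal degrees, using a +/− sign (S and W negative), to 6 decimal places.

Point 1:
  φ: split at 2 digits → 01° and 35.68741′; 1 + 35.68741/60 = 1.5947902
  S → negative
  λ: split at 3 digits → 075° and 34.3881′; 75 + 34.3881/60 = 75.5731350
  E ⇒ keep positive
Point 2:
  Latitude: degrees = first 2 digits = 89, minutes = 22.345; 89 + 22.345/60 = 89.3724167
  hemisphere S, so the sign is −
  λ: split at 3 digits → 179° and 56.1406′; 179 + 56.1406/60 = 179.9356767
  W ⇒ negate
Point 3:
  Latitude: degrees = first 2 digits = 2, minutes = 13.76194; 2 + 13.76194/60 = 2.2293657
  N → positive
  Longitude: degrees = first 3 digits = 0, minutes = 15.15202; 0 + 15.15202/60 = 0.2525337
  E → positive
Point 4:
  Latitude: split at 2 digits → 88° and 17.638′; 88 + 17.638/60 = 88.2939667
  hemisphere S, so the sign is −
  Lon: split at 3 digits → 104° and 45.7359′; 104 + 45.7359/60 = 104.7622650
  W ⇒ negate

1. -1.594790, 75.573135
2. -89.372417, -179.935677
3. 2.229366, 0.252534
4. -88.293967, -104.762265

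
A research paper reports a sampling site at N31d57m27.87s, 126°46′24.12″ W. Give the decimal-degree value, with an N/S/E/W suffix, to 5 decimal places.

31.95774° N, 126.77337° W

φ: 31° + 57/60 + 27.87/3600 = 31 + 0.950000 + 0.007742 = 31.957742
Longitude: 126 + 46/60 + 24.12/3600 = 126.773367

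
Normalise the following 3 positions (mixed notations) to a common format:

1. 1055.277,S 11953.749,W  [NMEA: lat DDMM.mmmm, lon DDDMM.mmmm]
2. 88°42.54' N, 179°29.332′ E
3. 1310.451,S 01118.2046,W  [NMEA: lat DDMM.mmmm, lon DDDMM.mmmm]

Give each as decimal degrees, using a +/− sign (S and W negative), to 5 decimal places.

1. -10.92128, -119.89582
2. 88.70900, 179.48887
3. -13.17418, -11.30341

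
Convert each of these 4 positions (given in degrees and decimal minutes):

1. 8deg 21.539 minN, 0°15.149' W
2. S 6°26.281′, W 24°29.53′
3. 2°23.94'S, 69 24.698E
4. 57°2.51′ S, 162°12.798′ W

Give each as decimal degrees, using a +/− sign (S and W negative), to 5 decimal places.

Point 1:
  Lat: 21.539′ = 0.358983°; total 8.358983
  N → positive
  Longitude: 15.149′ = 0.252483°; total 0.252483
  hemisphere W, so the sign is −
Point 2:
  Lat: 26.281′ = 0.438017°; total 6.438017
  S → negative
  Longitude: 29.53′ = 0.492167°; total 24.492167
  hemisphere W, so the sign is −
Point 3:
  φ: 23.94′ = 0.399000°; total 2.399000
  S → negative
  λ: 69 + 24.698/60 = 69.411633
  E → positive
Point 4:
  φ: 2.51′ = 0.041833°; total 57.041833
  S → negative
  Lon: 162 + 12.798/60 = 162.213300
  hemisphere W, so the sign is −

1. 8.35898, -0.25248
2. -6.43802, -24.49217
3. -2.39900, 69.41163
4. -57.04183, -162.21330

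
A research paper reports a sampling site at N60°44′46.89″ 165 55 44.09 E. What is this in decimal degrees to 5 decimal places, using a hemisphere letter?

Latitude: 60° + 44/60 + 46.89/3600 = 60 + 0.733333 + 0.013025 = 60.746358
λ: 165° + 55/60 + 44.09/3600 = 165 + 0.916667 + 0.012247 = 165.928914

60.74636° N, 165.92891° E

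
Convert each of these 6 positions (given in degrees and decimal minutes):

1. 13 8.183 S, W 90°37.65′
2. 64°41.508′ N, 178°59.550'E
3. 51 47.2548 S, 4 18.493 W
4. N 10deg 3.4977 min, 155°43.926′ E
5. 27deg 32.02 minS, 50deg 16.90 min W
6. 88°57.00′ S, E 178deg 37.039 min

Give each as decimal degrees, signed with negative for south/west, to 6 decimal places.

Point 1:
  Lat: 8.183′ = 0.136383°; total 13.1363833
  S ⇒ negate
  Lon: 90 + 37.65/60 = 90.6275000
  W ⇒ negate
Point 2:
  Lat: 64 + 41.508/60 = 64.6918000
  N → positive
  Lon: 59.55′ = 0.992500°; total 178.9925000
  E ⇒ keep positive
Point 3:
  Latitude: 47.2548′ = 0.787580°; total 51.7875800
  S → negative
  Lon: 4 + 18.493/60 = 4.3082167
  W → negative
Point 4:
  Latitude: 10 + 3.4977/60 = 10.0582950
  N → positive
  Longitude: 155 + 43.926/60 = 155.7321000
  E ⇒ keep positive
Point 5:
  Lat: 27 + 32.02/60 = 27.5336667
  hemisphere S, so the sign is −
  Lon: 16.9′ = 0.281667°; total 50.2816667
  W → negative
Point 6:
  Latitude: 88 + 57/60 = 88.9500000
  S ⇒ negate
  λ: 37.039′ = 0.617317°; total 178.6173167
  E → positive

1. -13.136383, -90.627500
2. 64.691800, 178.992500
3. -51.787580, -4.308217
4. 10.058295, 155.732100
5. -27.533667, -50.281667
6. -88.950000, 178.617317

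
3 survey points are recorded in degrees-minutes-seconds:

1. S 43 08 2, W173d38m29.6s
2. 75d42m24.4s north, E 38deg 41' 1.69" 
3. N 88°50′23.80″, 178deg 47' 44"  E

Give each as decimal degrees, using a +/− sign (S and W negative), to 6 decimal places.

1. -43.133889, -173.641556
2. 75.706778, 38.683803
3. 88.839944, 178.795556

Point 1:
  Lat: 43 + 8/60 + 2/3600 = 43.1338889
  hemisphere S, so the sign is −
  λ: 38′ + 29.6″ = 38.49333′; 173 + 38.49333/60 = 173.6415556
  hemisphere W, so the sign is −
Point 2:
  φ: 42′ + 24.4″ = 42.40667′; 75 + 42.40667/60 = 75.7067778
  N → positive
  Lon: 38 + 41/60 + 1.69/3600 = 38.6838028
  E ⇒ keep positive
Point 3:
  Latitude: 50′ + 23.8″ = 50.39667′; 88 + 50.39667/60 = 88.8399444
  N → positive
  Lon: 178 + 47/60 + 44/3600 = 178.7955556
  E → positive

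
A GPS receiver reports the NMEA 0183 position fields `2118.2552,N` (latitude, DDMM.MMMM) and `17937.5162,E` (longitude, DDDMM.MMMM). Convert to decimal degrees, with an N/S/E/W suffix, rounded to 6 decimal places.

Lat: split at 2 digits → 21° and 18.2552′; 21 + 18.2552/60 = 21.3042533
Lon: split at 3 digits → 179° and 37.5162′; 179 + 37.5162/60 = 179.6252700

21.304253° N, 179.625270° E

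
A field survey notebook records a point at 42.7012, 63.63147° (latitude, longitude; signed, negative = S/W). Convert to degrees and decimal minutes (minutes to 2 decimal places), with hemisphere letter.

Latitude: 42° + 0.701200 × 60 = 42° 42.0720′
Lon: fractional part 0.631470 → 37.8882 minutes

42° 42.07′ N, 63° 37.89′ E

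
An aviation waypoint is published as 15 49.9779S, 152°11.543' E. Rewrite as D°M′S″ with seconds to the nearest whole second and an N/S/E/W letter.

15°49′59″ S, 152°11′33″ E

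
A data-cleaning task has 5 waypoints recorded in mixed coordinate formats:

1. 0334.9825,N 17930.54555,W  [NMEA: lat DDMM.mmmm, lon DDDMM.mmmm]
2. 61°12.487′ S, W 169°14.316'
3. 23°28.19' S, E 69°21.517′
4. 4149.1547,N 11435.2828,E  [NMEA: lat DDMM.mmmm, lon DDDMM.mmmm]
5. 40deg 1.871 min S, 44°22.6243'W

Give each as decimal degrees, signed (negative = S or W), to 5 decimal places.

Point 1:
  Latitude: degrees = first 2 digits = 3, minutes = 34.9825; 3 + 34.9825/60 = 3.583042
  N → positive
  λ: split at 3 digits → 179° and 30.54555′; 179 + 30.54555/60 = 179.509093
  hemisphere W, so the sign is −
Point 2:
  Latitude: 61 + 12.487/60 = 61.208117
  hemisphere S, so the sign is −
  Lon: 169 + 14.316/60 = 169.238600
  W ⇒ negate
Point 3:
  φ: 23 + 28.19/60 = 23.469833
  S ⇒ negate
  λ: 21.517′ = 0.358617°; total 69.358617
  E ⇒ keep positive
Point 4:
  Latitude: split at 2 digits → 41° and 49.1547′; 41 + 49.1547/60 = 41.819245
  N → positive
  Longitude: degrees = first 3 digits = 114, minutes = 35.2828; 114 + 35.2828/60 = 114.588047
  E → positive
Point 5:
  φ: 40 + 1.871/60 = 40.031183
  S → negative
  Longitude: 22.6243′ = 0.377072°; total 44.377072
  W → negative

1. 3.58304, -179.50909
2. -61.20812, -169.23860
3. -23.46983, 69.35862
4. 41.81925, 114.58805
5. -40.03118, -44.37707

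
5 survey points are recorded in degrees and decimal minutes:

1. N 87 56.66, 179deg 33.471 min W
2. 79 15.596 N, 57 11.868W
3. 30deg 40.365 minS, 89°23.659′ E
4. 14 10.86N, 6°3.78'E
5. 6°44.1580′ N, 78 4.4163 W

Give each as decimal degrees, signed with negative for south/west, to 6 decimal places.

Point 1:
  Latitude: 56.66′ = 0.944333°; total 87.9443333
  N → positive
  Lon: 179 + 33.471/60 = 179.5578500
  hemisphere W, so the sign is −
Point 2:
  Latitude: 15.596′ = 0.259933°; total 79.2599333
  N → positive
  Longitude: 57 + 11.868/60 = 57.1978000
  W → negative
Point 3:
  Lat: 30 + 40.365/60 = 30.6727500
  S ⇒ negate
  Longitude: 89 + 23.659/60 = 89.3943167
  E → positive
Point 4:
  Latitude: 10.86′ = 0.181000°; total 14.1810000
  N ⇒ keep positive
  λ: 6 + 3.78/60 = 6.0630000
  E ⇒ keep positive
Point 5:
  Lat: 44.158′ = 0.735967°; total 6.7359667
  N → positive
  Lon: 78 + 4.4163/60 = 78.0736050
  W ⇒ negate

1. 87.944333, -179.557850
2. 79.259933, -57.197800
3. -30.672750, 89.394317
4. 14.181000, 6.063000
5. 6.735967, -78.073605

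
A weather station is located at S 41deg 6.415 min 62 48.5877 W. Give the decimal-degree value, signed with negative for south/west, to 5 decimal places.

φ: 41 + 6.415/60 = 41.106917
S → negative
λ: 48.5877′ = 0.809795°; total 62.809795
W ⇒ negate

-41.10692, -62.80980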